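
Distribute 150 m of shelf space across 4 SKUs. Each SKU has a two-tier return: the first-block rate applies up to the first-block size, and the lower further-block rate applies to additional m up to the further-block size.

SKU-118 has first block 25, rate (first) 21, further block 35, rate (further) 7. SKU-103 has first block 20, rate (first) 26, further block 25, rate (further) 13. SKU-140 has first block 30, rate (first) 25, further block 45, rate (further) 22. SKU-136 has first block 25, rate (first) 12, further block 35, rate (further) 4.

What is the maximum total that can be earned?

3170

Treat each block as its own option and order by rate: SKU-103/tier1 26 > SKU-140/tier1 25 > SKU-140/tier2 22 > SKU-118/tier1 21 > SKU-103/tier2 13 > SKU-136/tier1 12 > SKU-118/tier2 7 > SKU-136/tier2 4.
Fill SKU-103 tier1 block (20 at 26) → 130 left.
SKU-140 tier1 at 25: fill all 30 → 100 left.
SKU-140/tier2 (22): +45 → 55 left.
SKU-118 tier1 at 21: fill all 25 → 30 left.
Fill SKU-103 tier2 block (25 at 13) → 5 left.
SKU-136 tier1 at 12: only 5 left, fill 5.
Total = 26×20 + 25×30 + 22×45 + 21×25 + 13×25 + 12×5 = 3170.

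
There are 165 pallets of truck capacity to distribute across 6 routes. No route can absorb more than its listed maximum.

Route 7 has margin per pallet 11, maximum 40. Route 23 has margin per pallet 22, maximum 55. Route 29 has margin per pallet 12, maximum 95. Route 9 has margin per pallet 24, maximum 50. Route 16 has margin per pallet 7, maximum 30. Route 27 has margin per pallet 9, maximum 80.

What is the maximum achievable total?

3130

Highest margin per pallet first: Route 9 24 > Route 23 22 > Route 29 12 > Route 7 11 > Route 27 9 > Route 16 7.
Give Route 9 50 to hit its cap of 50 → 115 left.
Route 23: +55 to 55 (cap) → 60 left.
Only 60 left; Route 29 takes them to reach 60.
Total = 22×55 + 12×60 + 24×50 = 3130.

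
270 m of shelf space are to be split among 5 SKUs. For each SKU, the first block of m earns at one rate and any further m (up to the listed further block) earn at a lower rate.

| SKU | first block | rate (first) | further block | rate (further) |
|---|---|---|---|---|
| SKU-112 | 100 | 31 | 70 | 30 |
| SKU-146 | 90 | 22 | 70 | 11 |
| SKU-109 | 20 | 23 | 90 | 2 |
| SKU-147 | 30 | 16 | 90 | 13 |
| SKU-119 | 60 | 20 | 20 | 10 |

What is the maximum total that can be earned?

7420

Treat each block as its own option and order by rate: SKU-112/first 31 > SKU-112/second 30 > SKU-109/first 23 > SKU-146/first 22 > SKU-119/first 20 > SKU-147/first 16 > SKU-147/second 13 > SKU-146/second 11 > SKU-119/second 10 > SKU-109/second 2.
SKU-112 first at 31: fill all 100 → 170 left.
SKU-112 second at 30: fill all 70 → 100 left.
Fill SKU-109 first block (20 at 23) → 80 left.
SKU-146/first: +80 of 90 at 22; pool empty.
Total = 31×100 + 30×70 + 23×20 + 22×80 = 7420.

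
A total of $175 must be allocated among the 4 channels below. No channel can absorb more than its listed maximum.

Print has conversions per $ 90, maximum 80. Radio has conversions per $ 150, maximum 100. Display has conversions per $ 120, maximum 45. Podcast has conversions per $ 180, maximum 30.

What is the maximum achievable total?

25800

Order the channels by conversions per $: Podcast 180 > Radio 150 > Display 120 > Print 90.
Podcast takes 30 to reach its cap of 30 ; 145 left.
Give Radio 100 to hit its cap of 100 ; 45 left.
Display: +45 to 45 (cap) ; 0 left.
Total = 150×100 + 120×45 + 180×30 = 25800.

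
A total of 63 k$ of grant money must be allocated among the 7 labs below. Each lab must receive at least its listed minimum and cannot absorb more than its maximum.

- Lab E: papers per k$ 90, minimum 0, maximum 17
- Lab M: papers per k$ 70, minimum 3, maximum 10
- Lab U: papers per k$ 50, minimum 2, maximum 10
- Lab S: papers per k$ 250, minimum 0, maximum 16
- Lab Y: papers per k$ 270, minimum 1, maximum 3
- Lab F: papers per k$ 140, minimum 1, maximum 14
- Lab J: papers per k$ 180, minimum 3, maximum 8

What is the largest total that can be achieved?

10050

Meeting every minimum uses 0+3+2+0+1+1+3 = 10 k$, leaving 53.
Order the labs by papers per k$: Lab Y 270 > Lab S 250 > Lab J 180 > Lab F 140 > Lab E 90 > Lab M 70 > Lab U 50.
Lab Y takes 2 more to reach its cap of 3 ; 51 left.
Lab S takes 16 more to reach its cap of 16 ; 35 left.
Lab J: +5 to 8 (cap) ; 30 left.
Give Lab F 13 more to hit its cap of 14 ; 17 left.
Lab E: +17 to 17 (cap) ; 0 left.
Total = 90×17 + 70×3 + 50×2 + 250×16 + 270×3 + 140×14 + 180×8 = 10050.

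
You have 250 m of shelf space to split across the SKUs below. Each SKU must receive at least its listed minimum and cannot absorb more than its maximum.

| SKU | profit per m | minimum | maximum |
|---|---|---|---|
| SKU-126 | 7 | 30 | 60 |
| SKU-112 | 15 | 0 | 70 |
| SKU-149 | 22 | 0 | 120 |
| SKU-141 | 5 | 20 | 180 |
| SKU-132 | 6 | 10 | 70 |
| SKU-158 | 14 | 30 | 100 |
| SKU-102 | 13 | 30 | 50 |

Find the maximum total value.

Meeting every minimum uses 30+0+0+20+10+30+30 = 120 m, leaving 130.
Highest profit per m first: SKU-149 22 > SKU-112 15 > SKU-158 14 > SKU-102 13 > SKU-126 7 > SKU-132 6 > SKU-141 5.
SKU-149: +120 to 120 (cap) — 10 left.
SKU-112: +10 (room for 70) → 10. Pool exhausted.
Total = 7×30 + 15×10 + 22×120 + 5×20 + 6×10 + 14×30 + 13×30 = 3970.

3970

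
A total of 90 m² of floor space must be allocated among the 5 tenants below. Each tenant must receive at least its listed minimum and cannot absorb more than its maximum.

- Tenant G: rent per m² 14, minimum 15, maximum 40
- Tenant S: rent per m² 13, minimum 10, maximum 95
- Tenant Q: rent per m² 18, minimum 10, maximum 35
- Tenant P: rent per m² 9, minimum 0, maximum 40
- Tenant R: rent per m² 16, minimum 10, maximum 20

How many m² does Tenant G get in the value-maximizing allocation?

25

Meeting every minimum uses 15+10+10+0+10 = 45 m², leaving 45.
Order the tenants by rent per m²: Tenant Q 18 > Tenant R 16 > Tenant G 14 > Tenant S 13 > Tenant P 9.
Give Tenant Q 25 more to hit its cap of 35 ; 20 left.
Tenant R: +10 to 20 (cap) ; 10 left.
Tenant G: +10 (room for 25) → 25. Pool exhausted.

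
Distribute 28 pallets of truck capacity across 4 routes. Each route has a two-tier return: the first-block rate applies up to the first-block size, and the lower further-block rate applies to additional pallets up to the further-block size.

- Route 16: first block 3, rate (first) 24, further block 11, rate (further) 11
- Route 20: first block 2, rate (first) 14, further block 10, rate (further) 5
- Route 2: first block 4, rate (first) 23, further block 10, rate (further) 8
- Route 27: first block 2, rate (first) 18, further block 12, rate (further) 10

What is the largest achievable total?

409

Order all 8 blocks by rate: Route 16/first 24 > Route 2/first 23 > Route 27/first 18 > Route 20/first 14 > Route 16/second 11 > Route 27/second 10 > Route 2/second 8 > Route 20/second 5.
Route 16/first (24): +3 — 25 left.
Route 2/first (23): +4 — 21 left.
Route 27/first (18): +2 — 19 left.
Route 20 first at 14: fill all 2 — 17 left.
Route 16/second (11): +11 — 6 left.
Route 27/second: +6 of 12 at 10; pool empty.
Total = 24×3 + 23×4 + 18×2 + 14×2 + 11×11 + 10×6 = 409.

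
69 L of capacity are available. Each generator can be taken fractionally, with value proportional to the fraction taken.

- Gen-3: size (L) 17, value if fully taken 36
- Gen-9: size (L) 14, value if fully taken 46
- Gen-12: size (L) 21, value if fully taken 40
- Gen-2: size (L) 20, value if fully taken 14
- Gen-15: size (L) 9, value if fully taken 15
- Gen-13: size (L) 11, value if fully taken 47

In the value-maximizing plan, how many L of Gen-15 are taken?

Best value per unit of size first: Gen-13 47/11≈4.27, Gen-9 46/14≈3.29, Gen-3 36/17≈2.12, Gen-12 40/21≈1.9, Gen-15 15/9≈1.67, Gen-2 14/20≈0.7.
Gen-13: take in full, 11 L for value 47 — 58 left.
Gen-9: take in full, 14 L for value 46 — 44 left.
Take all of Gen-3 (17 L, value 36) — 27 L left.
Take all of Gen-12 (21 L, value 40) — 6 L left.
6 L left: a 6/9 share of Gen-15 gives 15×6/9 = 10.

6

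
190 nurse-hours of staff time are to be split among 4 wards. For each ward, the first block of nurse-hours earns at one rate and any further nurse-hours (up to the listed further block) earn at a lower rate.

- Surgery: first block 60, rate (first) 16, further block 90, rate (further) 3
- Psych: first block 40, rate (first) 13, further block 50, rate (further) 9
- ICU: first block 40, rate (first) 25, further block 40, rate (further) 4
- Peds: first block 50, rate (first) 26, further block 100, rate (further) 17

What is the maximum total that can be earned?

4000

Order all 8 blocks by rate: Peds/T1 26 > ICU/T1 25 > Peds/T2 17 > Surgery/T1 16 > Psych/T1 13 > Psych/T2 9 > ICU/T2 4 > Surgery/T2 3.
Fill Peds T1 block (50 at 26) → 140 left.
ICU/T1 (25): +40 → 100 left.
Peds T2 at 17: fill all 100 → 0 left.
Total = 26×50 + 25×40 + 17×100 = 4000.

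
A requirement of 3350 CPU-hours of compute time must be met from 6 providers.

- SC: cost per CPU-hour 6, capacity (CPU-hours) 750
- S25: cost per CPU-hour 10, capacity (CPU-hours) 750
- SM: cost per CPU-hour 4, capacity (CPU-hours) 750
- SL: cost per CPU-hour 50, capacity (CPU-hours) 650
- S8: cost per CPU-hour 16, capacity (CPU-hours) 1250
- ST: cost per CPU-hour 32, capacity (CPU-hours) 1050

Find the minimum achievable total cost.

32600

Use providers in increasing cost order.
SM at 4: take all 750 CPU-hours ; 2600 still needed.
Take 750 from SC at 6 ; need 1850 more.
S25 at 10: take all 750 CPU-hours ; 1100 still needed.
S8 (16): take the remaining 1100 ; done.
ST, SL: unused.
Cost = 750×4 + 750×6 + 750×10 + 1100×16 = 32600.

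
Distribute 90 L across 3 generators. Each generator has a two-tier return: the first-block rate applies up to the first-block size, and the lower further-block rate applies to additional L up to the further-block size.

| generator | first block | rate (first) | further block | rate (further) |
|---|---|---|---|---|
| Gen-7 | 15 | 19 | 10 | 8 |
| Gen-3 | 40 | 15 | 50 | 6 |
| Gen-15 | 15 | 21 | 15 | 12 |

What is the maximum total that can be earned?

1420

Rank every tier by rate: Gen-15/T1 21 > Gen-7/T1 19 > Gen-3/T1 15 > Gen-15/T2 12 > Gen-7/T2 8 > Gen-3/T2 6.
Fill Gen-15 T1 block (15 at 21) → 75 left.
Fill Gen-7 T1 block (15 at 19) → 60 left.
Gen-3/T1 (15): +40 → 20 left.
Gen-15 T2 at 12: fill all 15 → 5 left.
5 remain; put them into Gen-7 T2 at 8.
Total = 21×15 + 19×15 + 15×40 + 12×15 + 8×5 = 1420.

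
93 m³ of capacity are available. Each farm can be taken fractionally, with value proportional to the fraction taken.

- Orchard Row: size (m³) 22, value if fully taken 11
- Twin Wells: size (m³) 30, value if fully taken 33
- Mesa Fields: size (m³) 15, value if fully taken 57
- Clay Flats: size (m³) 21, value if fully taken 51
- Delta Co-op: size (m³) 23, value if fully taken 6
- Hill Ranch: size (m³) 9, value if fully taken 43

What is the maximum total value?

Sort by value density: Hill Ranch 43/9≈4.78, Mesa Fields 57/15≈3.8, Clay Flats 51/21≈2.43, Twin Wells 33/30≈1.1, Orchard Row 11/22≈0.5, Delta Co-op 6/23≈0.261.
All 9 m³ of Hill Ranch fit (value 43) ; 84 remain.
Mesa Fields: take in full, 15 m³ for value 57 ; 69 left.
Clay Flats: take in full, 21 m³ for value 51 ; 48 left.
Take all of Twin Wells (30 m³, value 33) ; 18 m³ left.
Only 18 m³ remain; take 18/22 of Orchard Row for value 11×18/22 = 9.
Total value = 193.

193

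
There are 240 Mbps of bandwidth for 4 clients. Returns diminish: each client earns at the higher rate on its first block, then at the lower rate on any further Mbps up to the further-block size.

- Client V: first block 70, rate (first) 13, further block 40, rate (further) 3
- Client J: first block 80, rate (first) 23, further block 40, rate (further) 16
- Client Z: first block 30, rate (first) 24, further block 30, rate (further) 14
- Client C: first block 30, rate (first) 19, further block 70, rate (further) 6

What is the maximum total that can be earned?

Order all 8 blocks by rate: Client Z/T1 24 > Client J/T1 23 > Client C/T1 19 > Client J/T2 16 > Client Z/T2 14 > Client V/T1 13 > Client C/T2 6 > Client V/T2 3.
Fill Client Z T1 block (30 at 24) — 210 left.
Client J T1 at 23: fill all 80 — 130 left.
Client C T1 at 19: fill all 30 — 100 left.
Client J T2 at 16: fill all 40 — 60 left.
Fill Client Z T2 block (30 at 14) — 30 left.
Client V/T1: +30 of 70 at 13; pool empty.
Total = 24×30 + 23×80 + 19×30 + 16×40 + 14×30 + 13×30 = 4580.

4580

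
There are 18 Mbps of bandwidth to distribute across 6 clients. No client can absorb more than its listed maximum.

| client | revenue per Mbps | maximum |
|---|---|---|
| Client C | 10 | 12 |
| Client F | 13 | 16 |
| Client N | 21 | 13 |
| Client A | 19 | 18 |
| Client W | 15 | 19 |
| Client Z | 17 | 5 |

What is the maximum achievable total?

Highest revenue per Mbps first: Client N 21 > Client A 19 > Client Z 17 > Client W 15 > Client F 13 > Client C 10.
Give Client N 13 to hit its cap of 13 → 5 left.
Client A: +5 (room for 18) → 5. Pool exhausted.
Total = 21×13 + 19×5 = 368.

368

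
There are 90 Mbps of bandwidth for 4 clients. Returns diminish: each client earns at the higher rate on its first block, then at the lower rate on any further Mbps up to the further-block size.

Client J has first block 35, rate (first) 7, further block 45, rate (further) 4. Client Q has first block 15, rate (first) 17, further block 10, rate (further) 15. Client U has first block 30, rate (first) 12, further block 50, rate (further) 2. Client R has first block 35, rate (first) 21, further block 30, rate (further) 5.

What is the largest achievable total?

1500

Order all 8 blocks by rate: Client R/tier1 21 > Client Q/tier1 17 > Client Q/tier2 15 > Client U/tier1 12 > Client J/tier1 7 > Client R/tier2 5 > Client J/tier2 4 > Client U/tier2 2.
Fill Client R tier1 block (35 at 21) → 55 left.
Fill Client Q tier1 block (15 at 17) → 40 left.
Fill Client Q tier2 block (10 at 15) → 30 left.
Client U tier1 at 12: fill all 30 → 0 left.
Total = 21×35 + 17×15 + 15×10 + 12×30 = 1500.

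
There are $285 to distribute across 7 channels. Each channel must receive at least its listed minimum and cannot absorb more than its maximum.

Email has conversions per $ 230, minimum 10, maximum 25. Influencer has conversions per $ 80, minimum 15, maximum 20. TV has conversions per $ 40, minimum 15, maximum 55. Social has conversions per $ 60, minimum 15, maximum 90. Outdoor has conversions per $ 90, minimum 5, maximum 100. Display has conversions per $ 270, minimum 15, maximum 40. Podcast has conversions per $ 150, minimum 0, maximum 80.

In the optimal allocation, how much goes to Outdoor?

Meeting every minimum uses 10+15+15+15+5+15+0 = 75 $, leaving 210.
Rank by conversions per $: Display 270 > Email 230 > Podcast 150 > Outdoor 90 > Influencer 80 > Social 60 > TV 40.
Give Display 25 more to hit its cap of 40 — 185 left.
Email: +15 to 25 (cap) — 170 left.
Give Podcast 80 more to hit its cap of 80 — 90 left.
Only 90 left; Outdoor takes them to reach 95.

95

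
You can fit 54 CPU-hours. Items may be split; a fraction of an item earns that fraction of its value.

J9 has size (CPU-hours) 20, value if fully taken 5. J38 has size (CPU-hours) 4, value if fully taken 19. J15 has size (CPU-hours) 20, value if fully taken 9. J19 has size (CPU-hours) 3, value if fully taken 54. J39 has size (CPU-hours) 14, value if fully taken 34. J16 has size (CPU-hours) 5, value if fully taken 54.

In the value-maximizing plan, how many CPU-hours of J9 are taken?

Rank by value-to-size ratio: J19 54/3≈18, J16 54/5≈10.8, J38 19/4≈4.75, J39 34/14≈2.43, J15 9/20≈0.45, J9 5/20≈0.25.
J19: take in full, 3 CPU-hours for value 54 ; 51 left.
J16: take in full, 5 CPU-hours for value 54 ; 46 left.
J38: take in full, 4 CPU-hours for value 19 ; 42 left.
All 14 CPU-hours of J39 fit (value 34) ; 28 remain.
J15: take in full, 20 CPU-hours for value 9 ; 8 left.
Fill the last 8 CPU-hours with part of J9: 8/20 of it earns 2.

8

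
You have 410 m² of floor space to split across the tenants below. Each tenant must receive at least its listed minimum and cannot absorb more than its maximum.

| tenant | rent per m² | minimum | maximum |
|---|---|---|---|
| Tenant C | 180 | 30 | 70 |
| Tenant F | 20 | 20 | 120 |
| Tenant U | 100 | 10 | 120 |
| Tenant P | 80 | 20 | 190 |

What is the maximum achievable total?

40400

Meeting every minimum uses 30+20+10+20 = 80 m², leaving 330.
Rank by rent per m²: Tenant C 180 > Tenant U 100 > Tenant P 80 > Tenant F 20.
Give Tenant C 40 more to hit its cap of 70 ; 290 left.
Tenant U takes 110 more to reach its cap of 120 ; 180 left.
Tenant P: +170 to 190 (cap) ; 10 left.
Only 10 left; Tenant F takes them to reach 30.
Total = 180×70 + 20×30 + 100×120 + 80×190 = 40400.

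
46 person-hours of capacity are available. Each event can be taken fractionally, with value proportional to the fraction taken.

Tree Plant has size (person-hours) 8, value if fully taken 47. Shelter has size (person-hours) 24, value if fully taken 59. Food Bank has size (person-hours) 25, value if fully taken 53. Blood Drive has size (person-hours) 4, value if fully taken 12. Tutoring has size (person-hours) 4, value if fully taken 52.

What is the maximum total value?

182.72

Sort by value density: Tutoring 52/4≈13, Tree Plant 47/8≈5.88, Blood Drive 12/4≈3, Shelter 59/24≈2.46, Food Bank 53/25≈2.12.
All 4 person-hours of Tutoring fit (value 52) ; 42 remain.
All 8 person-hours of Tree Plant fit (value 47) ; 34 remain.
Blood Drive: take in full, 4 person-hours for value 12 ; 30 left.
All 24 person-hours of Shelter fit (value 59) ; 6 remain.
Only 6 person-hours remain; take 6/25 of Food Bank for value 53×6/25 = 12.72.
Total value = 182.72.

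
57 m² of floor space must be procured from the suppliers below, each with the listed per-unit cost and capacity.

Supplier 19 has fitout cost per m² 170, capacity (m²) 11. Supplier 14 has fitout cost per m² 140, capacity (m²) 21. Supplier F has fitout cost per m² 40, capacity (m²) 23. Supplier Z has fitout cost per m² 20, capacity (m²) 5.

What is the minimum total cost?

Use suppliers in increasing cost order.
Supplier Z at 20: take all 5 m² → 52 still needed.
Take 23 from Supplier F at 40 → need 29 more.
Supplier 14 at 140: take all 21 m² → 8 still needed.
Take 8 from Supplier 19 at 170 to finish.
Cost = 5×20 + 23×40 + 21×140 + 8×170 = 5320.

5320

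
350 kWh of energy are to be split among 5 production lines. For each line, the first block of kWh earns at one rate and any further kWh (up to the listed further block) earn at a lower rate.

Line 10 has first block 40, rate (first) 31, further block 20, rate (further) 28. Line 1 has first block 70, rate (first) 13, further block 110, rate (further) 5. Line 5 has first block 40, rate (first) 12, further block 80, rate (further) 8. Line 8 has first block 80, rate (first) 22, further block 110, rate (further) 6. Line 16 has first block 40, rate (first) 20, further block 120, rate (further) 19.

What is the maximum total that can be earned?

Treat each block as its own option and order by rate: Line 10/T1 31 > Line 10/T2 28 > Line 8/T1 22 > Line 16/T1 20 > Line 16/T2 19 > Line 1/T1 13 > Line 5/T1 12 > Line 5/T2 8 > Line 8/T2 6 > Line 1/T2 5.
Line 10 T1 at 31: fill all 40 — 310 left.
Line 10 T2 at 28: fill all 20 — 290 left.
Line 8/T1 (22): +80 — 210 left.
Line 16 T1 at 20: fill all 40 — 170 left.
Fill Line 16 T2 block (120 at 19) — 50 left.
50 remain; put them into Line 1 T1 at 13.
Total = 31×40 + 28×20 + 22×80 + 20×40 + 19×120 + 13×50 = 7290.

7290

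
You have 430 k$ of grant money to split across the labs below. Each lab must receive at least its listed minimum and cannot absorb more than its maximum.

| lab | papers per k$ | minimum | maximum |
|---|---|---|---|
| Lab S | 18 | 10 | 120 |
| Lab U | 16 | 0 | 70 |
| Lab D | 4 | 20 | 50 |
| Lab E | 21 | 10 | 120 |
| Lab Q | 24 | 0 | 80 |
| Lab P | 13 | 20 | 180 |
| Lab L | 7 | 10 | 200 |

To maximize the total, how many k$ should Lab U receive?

Meeting every minimum uses 10+0+20+10+0+20+10 = 70 k$, leaving 360.
Highest papers per k$ first: Lab Q 24 > Lab E 21 > Lab S 18 > Lab U 16 > Lab P 13 > Lab L 7 > Lab D 4.
Lab Q takes 80 more to reach its cap of 80 → 280 left.
Give Lab E 110 more to hit its cap of 120 → 170 left.
Lab S takes 110 more to reach its cap of 120 → 60 left.
Only 60 left; Lab U takes them to reach 60.

60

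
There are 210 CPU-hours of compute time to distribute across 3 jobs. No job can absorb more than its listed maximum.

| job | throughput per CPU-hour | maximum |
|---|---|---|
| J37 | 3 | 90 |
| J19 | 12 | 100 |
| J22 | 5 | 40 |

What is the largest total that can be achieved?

1610

Order the jobs by throughput per CPU-hour: J19 12 > J22 5 > J37 3.
J19 takes 100 to reach its cap of 100 ; 110 left.
J22: +40 to 40 (cap) ; 70 left.
J37 has room for 90 but only 70 remain, so it gets 70.
Total = 3×70 + 12×100 + 5×40 = 1610.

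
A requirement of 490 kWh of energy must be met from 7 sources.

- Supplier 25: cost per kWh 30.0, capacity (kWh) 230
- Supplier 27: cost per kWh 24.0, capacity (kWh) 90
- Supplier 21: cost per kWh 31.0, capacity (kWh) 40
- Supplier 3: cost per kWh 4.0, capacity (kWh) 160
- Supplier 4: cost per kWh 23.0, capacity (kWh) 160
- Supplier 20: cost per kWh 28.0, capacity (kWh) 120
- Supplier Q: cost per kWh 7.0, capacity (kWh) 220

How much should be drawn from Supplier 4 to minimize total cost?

Cheapest first:
Take 160 from Supplier 3 at 4.0 → need 330 more.
Take 220 from Supplier Q at 7.0 → need 110 more.
Supplier 4 at 23.0: take 110 of its 160 → requirement met.
Supplier 27, Supplier 20, Supplier 25, Supplier 21: unused.

110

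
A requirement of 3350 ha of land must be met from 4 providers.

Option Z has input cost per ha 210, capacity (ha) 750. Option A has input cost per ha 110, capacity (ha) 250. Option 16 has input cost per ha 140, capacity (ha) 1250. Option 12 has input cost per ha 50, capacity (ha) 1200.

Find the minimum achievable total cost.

399000

Use providers in increasing cost order.
Option 12 (50): use full 1200 → 2150 ha to go.
Option A (110): use full 250 → 1900 ha to go.
Option 16 (140): use full 1250 → 650 ha to go.
Option Z at 210: take 650 of its 750 → requirement met.
Cost = 1200×50 + 250×110 + 1250×140 + 650×210 = 399000.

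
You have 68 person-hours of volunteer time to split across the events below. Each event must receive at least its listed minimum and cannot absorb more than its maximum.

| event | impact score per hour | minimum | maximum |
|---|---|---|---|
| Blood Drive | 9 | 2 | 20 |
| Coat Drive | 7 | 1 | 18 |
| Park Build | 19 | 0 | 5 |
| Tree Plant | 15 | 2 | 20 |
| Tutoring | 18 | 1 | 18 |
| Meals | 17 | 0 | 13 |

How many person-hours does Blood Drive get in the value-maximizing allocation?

11

Meeting every minimum uses 2+1+0+2+1+0 = 6 person-hours, leaving 62.
Rank by impact score per hour: Park Build 19 > Tutoring 18 > Meals 17 > Tree Plant 15 > Blood Drive 9 > Coat Drive 7.
Park Build: +5 to 5 (cap) — 57 left.
Give Tutoring 17 more to hit its cap of 18 — 40 left.
Meals: +13 to 13 (cap) — 27 left.
Tree Plant: +18 to 20 (cap) — 9 left.
Blood Drive has room for 18 more but only 9 remain, so it gets 11.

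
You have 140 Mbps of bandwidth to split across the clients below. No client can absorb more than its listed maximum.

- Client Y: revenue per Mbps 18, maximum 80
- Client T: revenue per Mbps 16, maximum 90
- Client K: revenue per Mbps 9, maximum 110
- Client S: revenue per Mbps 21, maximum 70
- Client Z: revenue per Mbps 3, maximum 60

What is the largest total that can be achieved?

Rank by revenue per Mbps: Client S 21 > Client Y 18 > Client T 16 > Client K 9 > Client Z 3.
Client S takes 70 to reach its cap of 70 → 70 left.
Client Y has room for 80 but only 70 remain, so it gets 70.
Total = 18×70 + 21×70 = 2730.

2730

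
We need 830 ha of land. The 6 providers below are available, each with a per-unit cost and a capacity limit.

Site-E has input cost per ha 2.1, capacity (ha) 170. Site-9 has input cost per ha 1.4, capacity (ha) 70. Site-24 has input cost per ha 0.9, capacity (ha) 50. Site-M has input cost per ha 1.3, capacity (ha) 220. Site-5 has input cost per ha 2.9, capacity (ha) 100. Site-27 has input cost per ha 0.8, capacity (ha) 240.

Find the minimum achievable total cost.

Use providers in increasing cost order.
Site-27 at 0.8: take all 240 ha → 590 still needed.
Site-24 at 0.9: take all 50 ha → 540 still needed.
Take 220 from Site-M at 1.3 → need 320 more.
Take 70 from Site-9 at 1.4 → need 250 more.
Site-E (2.1): use full 170 → 80 ha to go.
Site-5 at 2.9: take 80 of its 100 → requirement met.
Cost = 240×0.8 + 50×0.9 + 220×1.3 + 70×1.4 + 170×2.1 + 80×2.9 = 1210.

1210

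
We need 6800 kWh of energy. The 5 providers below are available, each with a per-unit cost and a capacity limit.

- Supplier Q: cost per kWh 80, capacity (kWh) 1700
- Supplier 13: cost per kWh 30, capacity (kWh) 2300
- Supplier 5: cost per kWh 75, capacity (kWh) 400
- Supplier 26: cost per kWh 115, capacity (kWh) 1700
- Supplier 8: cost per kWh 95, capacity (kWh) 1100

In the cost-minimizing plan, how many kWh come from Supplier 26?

Use providers in increasing cost order.
Supplier 13 (30): use full 2300 — 4500 kWh to go.
Take 400 from Supplier 5 at 75 — need 4100 more.
Take 1700 from Supplier Q at 80 — need 2400 more.
Supplier 8 at 95: take all 1100 kWh — 1300 still needed.
Supplier 26 (115): take the remaining 1300 — done.

1300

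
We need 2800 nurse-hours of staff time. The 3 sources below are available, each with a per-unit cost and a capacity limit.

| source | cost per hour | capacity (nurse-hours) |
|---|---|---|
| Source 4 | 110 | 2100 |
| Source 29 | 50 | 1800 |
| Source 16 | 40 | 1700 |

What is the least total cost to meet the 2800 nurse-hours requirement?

123000

Fill from the cheapest source first.
Take 1700 from Source 16 at 40 ; need 1100 more.
Source 29 at 50: take 1100 of its 1800 ; requirement met.
Source 4: unused.
Cost = 1700×40 + 1100×50 = 123000.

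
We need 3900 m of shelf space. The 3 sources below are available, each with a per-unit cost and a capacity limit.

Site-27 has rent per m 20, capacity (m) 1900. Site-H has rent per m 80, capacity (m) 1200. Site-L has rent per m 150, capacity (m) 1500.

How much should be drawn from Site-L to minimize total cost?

800

Fill from the cheapest source first.
Site-27 (20): use full 1900 → 2000 m to go.
Take 1200 from Site-H at 80 → need 800 more.
Site-L at 150: take 800 of its 1500 → requirement met.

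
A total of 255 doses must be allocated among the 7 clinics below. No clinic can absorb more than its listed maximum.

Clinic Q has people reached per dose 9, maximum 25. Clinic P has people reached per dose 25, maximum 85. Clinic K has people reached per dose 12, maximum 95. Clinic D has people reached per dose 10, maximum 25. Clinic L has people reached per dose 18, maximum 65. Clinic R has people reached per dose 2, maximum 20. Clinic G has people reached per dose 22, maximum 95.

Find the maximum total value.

Highest people reached per dose first: Clinic P 25 > Clinic G 22 > Clinic L 18 > Clinic K 12 > Clinic D 10 > Clinic Q 9 > Clinic R 2.
Give Clinic P 85 to hit its cap of 85 ; 170 left.
Clinic G takes 95 to reach its cap of 95 ; 75 left.
Clinic L: +65 to 65 (cap) ; 10 left.
Clinic K has room for 95 but only 10 remain, so it gets 10.
Total = 25×85 + 12×10 + 18×65 + 22×95 = 5505.

5505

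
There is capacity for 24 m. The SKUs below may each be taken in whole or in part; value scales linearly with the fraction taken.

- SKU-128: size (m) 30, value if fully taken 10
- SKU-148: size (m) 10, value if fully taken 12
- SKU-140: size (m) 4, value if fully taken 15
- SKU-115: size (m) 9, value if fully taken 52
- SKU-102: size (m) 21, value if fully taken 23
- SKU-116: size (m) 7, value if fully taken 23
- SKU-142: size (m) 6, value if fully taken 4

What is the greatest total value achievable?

94.8

Sort by value density: SKU-115 52/9≈5.78, SKU-140 15/4≈3.75, SKU-116 23/7≈3.29, SKU-148 12/10≈1.2, SKU-102 23/21≈1.1, SKU-142 4/6≈0.667, SKU-128 10/30≈0.333.
Take all of SKU-115 (9 m, value 52) ; 15 m left.
All 4 m of SKU-140 fit (value 15) ; 11 remain.
Take all of SKU-116 (7 m, value 23) ; 4 m left.
Fill the last 4 m with part of SKU-148: 4/10 of it earns 4.8.
Total value = 94.8.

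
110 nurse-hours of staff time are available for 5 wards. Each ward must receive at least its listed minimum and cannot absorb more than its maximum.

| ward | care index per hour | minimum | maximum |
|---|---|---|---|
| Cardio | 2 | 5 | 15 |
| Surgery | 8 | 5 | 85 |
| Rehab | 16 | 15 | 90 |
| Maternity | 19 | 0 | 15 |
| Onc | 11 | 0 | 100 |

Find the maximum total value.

1695

Meeting every minimum uses 5+5+15+0+0 = 25 nurse-hours, leaving 85.
Rank by care index per hour: Maternity 19 > Rehab 16 > Onc 11 > Surgery 8 > Cardio 2.
Maternity: +15 to 15 (cap) ; 70 left.
Rehab has room for 75 more but only 70 remain, so it gets 85.
Total = 2×5 + 8×5 + 16×85 + 19×15 = 1695.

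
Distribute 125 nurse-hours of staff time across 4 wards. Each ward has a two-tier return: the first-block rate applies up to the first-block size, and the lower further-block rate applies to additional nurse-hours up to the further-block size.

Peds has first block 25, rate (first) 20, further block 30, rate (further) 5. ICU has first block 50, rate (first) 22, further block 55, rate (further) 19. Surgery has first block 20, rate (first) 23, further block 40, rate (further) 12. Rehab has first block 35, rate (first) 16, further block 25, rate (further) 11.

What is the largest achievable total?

Rank every tier by rate: Surgery/tier1 23 > ICU/tier1 22 > Peds/tier1 20 > ICU/tier2 19 > Rehab/tier1 16 > Surgery/tier2 12 > Rehab/tier2 11 > Peds/tier2 5.
Surgery/tier1 (23): +20 — 105 left.
Fill ICU tier1 block (50 at 22) — 55 left.
Peds tier1 at 20: fill all 25 — 30 left.
ICU tier2 at 19: only 30 left, fill 30.
Total = 23×20 + 22×50 + 20×25 + 19×30 = 2630.

2630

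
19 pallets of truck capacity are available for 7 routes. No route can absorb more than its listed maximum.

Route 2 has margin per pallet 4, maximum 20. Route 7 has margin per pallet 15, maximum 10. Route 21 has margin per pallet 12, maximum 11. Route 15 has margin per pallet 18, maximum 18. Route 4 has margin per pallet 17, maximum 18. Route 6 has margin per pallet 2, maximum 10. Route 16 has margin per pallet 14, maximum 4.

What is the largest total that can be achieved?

Order the routes by margin per pallet: Route 15 18 > Route 4 17 > Route 7 15 > Route 16 14 > Route 21 12 > Route 2 4 > Route 6 2.
Route 15: +18 to 18 (cap) ; 1 left.
Route 4: +1 (room for 18) → 1. Pool exhausted.
Total = 18×18 + 17×1 = 341.

341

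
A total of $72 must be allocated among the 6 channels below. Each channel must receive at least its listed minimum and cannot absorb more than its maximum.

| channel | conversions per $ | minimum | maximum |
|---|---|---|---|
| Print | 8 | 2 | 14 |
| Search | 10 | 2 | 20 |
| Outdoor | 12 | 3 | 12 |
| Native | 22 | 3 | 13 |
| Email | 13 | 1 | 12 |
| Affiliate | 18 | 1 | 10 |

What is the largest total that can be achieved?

Meeting every minimum uses 2+2+3+3+1+1 = 12 $, leaving 60.
Order the channels by conversions per $: Native 22 > Affiliate 18 > Email 13 > Outdoor 12 > Search 10 > Print 8.
Native takes 10 more to reach its cap of 13 → 50 left.
Affiliate takes 9 more to reach its cap of 10 → 41 left.
Email: +11 to 12 (cap) → 30 left.
Outdoor: +9 to 12 (cap) → 21 left.
Search: +18 to 20 (cap) → 3 left.
Only 3 left; Print takes them to reach 5.
Total = 8×5 + 10×20 + 12×12 + 22×13 + 13×12 + 18×10 = 1006.

1006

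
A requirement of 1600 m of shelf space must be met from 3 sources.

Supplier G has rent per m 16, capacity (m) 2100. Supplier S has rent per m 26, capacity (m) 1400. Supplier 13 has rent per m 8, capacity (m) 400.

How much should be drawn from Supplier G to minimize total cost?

Fill from the cheapest source first.
Supplier 13 (8): use full 400 → 1200 m to go.
Supplier G (16): take the remaining 1200 → done.
Supplier S: unused.

1200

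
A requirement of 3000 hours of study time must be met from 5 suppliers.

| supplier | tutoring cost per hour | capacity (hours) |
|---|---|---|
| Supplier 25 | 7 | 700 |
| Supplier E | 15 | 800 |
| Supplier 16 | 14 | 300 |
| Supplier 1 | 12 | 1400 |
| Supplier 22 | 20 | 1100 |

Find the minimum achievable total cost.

34900

Fill from the cheapest supplier first.
Take 700 from Supplier 25 at 7 → need 2300 more.
Supplier 1 (12): use full 1400 → 900 hours to go.
Supplier 16 (14): use full 300 → 600 hours to go.
Take 600 from Supplier E at 15 to finish.
Supplier 22: unused.
Cost = 700×7 + 1400×12 + 300×14 + 600×15 = 34900.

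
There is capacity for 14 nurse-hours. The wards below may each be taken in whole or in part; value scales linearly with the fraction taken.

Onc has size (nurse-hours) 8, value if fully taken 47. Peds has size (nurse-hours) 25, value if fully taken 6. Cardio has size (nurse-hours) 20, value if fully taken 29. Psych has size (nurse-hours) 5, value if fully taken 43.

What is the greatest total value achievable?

Best value per unit of size first: Psych 43/5≈8.6, Onc 47/8≈5.88, Cardio 29/20≈1.45, Peds 6/25≈0.24.
Take all of Psych (5 nurse-hours, value 43) — 9 nurse-hours left.
All 8 nurse-hours of Onc fit (value 47) — 1 remain.
Only 1 nurse-hours remain; take 1/20 of Cardio for value 29×1/20 = 1.45.
Total value = 91.45.

91.45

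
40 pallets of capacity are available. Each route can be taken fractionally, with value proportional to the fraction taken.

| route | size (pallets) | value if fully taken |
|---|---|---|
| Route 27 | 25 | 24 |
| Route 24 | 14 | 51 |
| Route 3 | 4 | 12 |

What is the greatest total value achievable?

Rank by value-to-size ratio: Route 24 51/14≈3.64, Route 3 12/4≈3, Route 27 24/25≈0.96.
All 14 pallets of Route 24 fit (value 51) ; 26 remain.
Take all of Route 3 (4 pallets, value 12) ; 22 pallets left.
Fill the last 22 pallets with part of Route 27: 22/25 of it earns 21.12.
Total value = 84.12.

84.12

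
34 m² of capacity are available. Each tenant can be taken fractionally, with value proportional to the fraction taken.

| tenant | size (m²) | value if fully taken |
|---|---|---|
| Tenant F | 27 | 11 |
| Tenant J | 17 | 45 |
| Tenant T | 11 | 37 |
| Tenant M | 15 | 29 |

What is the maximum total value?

Rank by value-to-size ratio: Tenant T 37/11≈3.36, Tenant J 45/17≈2.65, Tenant M 29/15≈1.93, Tenant F 11/27≈0.407.
Tenant T: take in full, 11 m² for value 37 — 23 left.
Take all of Tenant J (17 m², value 45) — 6 m² left.
6 m² left: a 6/15 share of Tenant M gives 29×6/15 = 11.6.
Total value = 93.6.

93.6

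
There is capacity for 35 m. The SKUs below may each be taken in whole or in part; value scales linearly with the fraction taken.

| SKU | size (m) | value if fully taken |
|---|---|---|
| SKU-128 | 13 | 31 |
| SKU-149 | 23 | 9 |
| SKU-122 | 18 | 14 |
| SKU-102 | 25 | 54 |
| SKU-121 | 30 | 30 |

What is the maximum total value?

Rank by value-to-size ratio: SKU-128 31/13≈2.38, SKU-102 54/25≈2.16, SKU-121 30/30≈1, SKU-122 14/18≈0.778, SKU-149 9/23≈0.391.
SKU-128: take in full, 13 m for value 31 ; 22 left.
22 m left: a 22/25 share of SKU-102 gives 54×22/25 = 47.52.
Total value = 78.52.

78.52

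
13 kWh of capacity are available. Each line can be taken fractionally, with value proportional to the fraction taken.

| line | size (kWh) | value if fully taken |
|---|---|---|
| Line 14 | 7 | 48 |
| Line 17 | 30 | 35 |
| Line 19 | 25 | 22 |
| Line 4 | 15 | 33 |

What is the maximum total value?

61.2

Rank by value-to-size ratio: Line 14 48/7≈6.86, Line 4 33/15≈2.2, Line 17 35/30≈1.17, Line 19 22/25≈0.88.
All 7 kWh of Line 14 fit (value 48) — 6 remain.
Only 6 kWh remain; take 6/15 of Line 4 for value 33×6/15 = 13.2.
Total value = 61.2.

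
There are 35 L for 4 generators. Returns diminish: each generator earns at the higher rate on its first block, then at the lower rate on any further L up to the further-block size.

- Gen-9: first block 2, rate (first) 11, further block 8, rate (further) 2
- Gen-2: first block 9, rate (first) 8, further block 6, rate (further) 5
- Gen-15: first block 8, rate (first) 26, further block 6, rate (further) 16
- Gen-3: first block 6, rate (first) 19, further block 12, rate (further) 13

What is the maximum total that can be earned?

604

Rank every tier by rate: Gen-15/first 26 > Gen-3/first 19 > Gen-15/second 16 > Gen-3/second 13 > Gen-9/first 11 > Gen-2/first 8 > Gen-2/second 5 > Gen-9/second 2.
Fill Gen-15 first block (8 at 26) ; 27 left.
Gen-3/first (19): +6 ; 21 left.
Fill Gen-15 second block (6 at 16) ; 15 left.
Gen-3/second (13): +12 ; 3 left.
Fill Gen-9 first block (2 at 11) ; 1 left.
Gen-2/first: +1 of 9 at 8; pool empty.
Total = 26×8 + 19×6 + 16×6 + 13×12 + 11×2 + 8×1 = 604.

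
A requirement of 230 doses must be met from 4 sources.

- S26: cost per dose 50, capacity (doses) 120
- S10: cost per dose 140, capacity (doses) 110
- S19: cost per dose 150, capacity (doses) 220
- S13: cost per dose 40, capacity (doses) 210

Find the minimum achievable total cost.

9400

Use sources in increasing cost order.
Take 210 from S13 at 40 — need 20 more.
Take 20 from S26 at 50 to finish.
S10, S19: unused.
Cost = 210×40 + 20×50 = 9400.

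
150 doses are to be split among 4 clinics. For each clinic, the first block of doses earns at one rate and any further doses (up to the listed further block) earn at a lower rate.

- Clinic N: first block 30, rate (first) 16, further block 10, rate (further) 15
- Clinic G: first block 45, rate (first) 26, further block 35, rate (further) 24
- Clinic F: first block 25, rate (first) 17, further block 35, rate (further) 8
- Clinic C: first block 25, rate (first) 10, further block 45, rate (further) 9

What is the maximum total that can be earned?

3115

Rank every tier by rate: Clinic G/first 26 > Clinic G/second 24 > Clinic F/first 17 > Clinic N/first 16 > Clinic N/second 15 > Clinic C/first 10 > Clinic C/second 9 > Clinic F/second 8.
Clinic G first at 26: fill all 45 → 105 left.
Clinic G second at 24: fill all 35 → 70 left.
Clinic F/first (17): +25 → 45 left.
Fill Clinic N first block (30 at 16) → 15 left.
Clinic N second at 15: fill all 10 → 5 left.
Clinic C first at 10: only 5 left, fill 5.
Total = 26×45 + 24×35 + 17×25 + 16×30 + 15×10 + 10×5 = 3115.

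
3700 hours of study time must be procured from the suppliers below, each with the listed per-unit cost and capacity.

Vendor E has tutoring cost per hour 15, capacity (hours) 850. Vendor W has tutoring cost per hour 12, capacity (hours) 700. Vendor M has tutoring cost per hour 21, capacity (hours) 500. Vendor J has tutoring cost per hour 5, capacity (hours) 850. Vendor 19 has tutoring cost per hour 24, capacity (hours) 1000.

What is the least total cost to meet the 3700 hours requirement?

55100

Fill from the cheapest supplier first.
Take 850 from Vendor J at 5 → need 2850 more.
Vendor W at 12: take all 700 hours → 2150 still needed.
Take 850 from Vendor E at 15 → need 1300 more.
Vendor M at 21: take all 500 hours → 800 still needed.
Vendor 19 (24): take the remaining 800 → done.
Cost = 850×5 + 700×12 + 850×15 + 500×21 + 800×24 = 55100.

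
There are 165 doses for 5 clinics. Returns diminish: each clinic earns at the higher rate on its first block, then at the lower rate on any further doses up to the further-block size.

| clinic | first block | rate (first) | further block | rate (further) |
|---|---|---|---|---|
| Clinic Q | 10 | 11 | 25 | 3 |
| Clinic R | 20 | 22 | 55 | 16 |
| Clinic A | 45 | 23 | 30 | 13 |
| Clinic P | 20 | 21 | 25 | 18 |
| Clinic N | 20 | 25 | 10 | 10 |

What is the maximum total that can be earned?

3405

Order all 10 blocks by rate: Clinic N/first 25 > Clinic A/first 23 > Clinic R/first 22 > Clinic P/first 21 > Clinic P/second 18 > Clinic R/second 16 > Clinic A/second 13 > Clinic Q/first 11 > Clinic N/second 10 > Clinic Q/second 3.
Clinic N/first (25): +20 ; 145 left.
Clinic A/first (23): +45 ; 100 left.
Clinic R/first (22): +20 ; 80 left.
Fill Clinic P first block (20 at 21) ; 60 left.
Clinic P/second (18): +25 ; 35 left.
Clinic R second at 16: only 35 left, fill 35.
Total = 25×20 + 23×45 + 22×20 + 21×20 + 18×25 + 16×35 = 3405.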